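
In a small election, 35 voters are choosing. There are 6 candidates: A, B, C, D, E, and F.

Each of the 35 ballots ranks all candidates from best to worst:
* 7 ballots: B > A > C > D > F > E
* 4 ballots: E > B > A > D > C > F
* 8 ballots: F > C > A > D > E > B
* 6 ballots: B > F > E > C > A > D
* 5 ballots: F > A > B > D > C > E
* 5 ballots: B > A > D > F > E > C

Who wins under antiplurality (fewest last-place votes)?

A

Last-place votes: A 0, B 8, C 5, D 6, E 12, F 4.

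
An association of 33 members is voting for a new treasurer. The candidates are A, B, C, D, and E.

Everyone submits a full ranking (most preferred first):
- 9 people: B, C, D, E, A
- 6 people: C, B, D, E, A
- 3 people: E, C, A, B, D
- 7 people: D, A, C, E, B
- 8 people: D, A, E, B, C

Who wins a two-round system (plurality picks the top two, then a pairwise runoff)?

B

Round 1 first-place votes: A 0, B 9, C 6, D 15, E 3. D and B advance.
Runoff: D is ranked above B on 15 ballots, B above D on 18.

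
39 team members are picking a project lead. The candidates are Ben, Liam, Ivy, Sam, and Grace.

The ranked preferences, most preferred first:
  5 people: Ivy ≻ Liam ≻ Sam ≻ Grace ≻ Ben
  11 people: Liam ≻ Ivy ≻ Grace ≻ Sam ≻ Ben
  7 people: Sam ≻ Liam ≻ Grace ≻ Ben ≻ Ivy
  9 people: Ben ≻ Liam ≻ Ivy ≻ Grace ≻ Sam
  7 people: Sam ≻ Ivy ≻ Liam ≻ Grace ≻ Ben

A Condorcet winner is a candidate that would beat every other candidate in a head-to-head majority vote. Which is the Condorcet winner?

Liam vs Ben: 30–9
Liam vs Ivy: 27–12
Liam vs Sam: 25–14
Liam vs Grace: 39–0
Liam beats every other candidate.

Liam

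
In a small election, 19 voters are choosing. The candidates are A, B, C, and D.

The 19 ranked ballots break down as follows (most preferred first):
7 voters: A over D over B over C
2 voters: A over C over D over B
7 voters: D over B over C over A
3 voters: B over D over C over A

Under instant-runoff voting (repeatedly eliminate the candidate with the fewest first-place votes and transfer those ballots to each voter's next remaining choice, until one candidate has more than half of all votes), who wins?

Round 1: A 9, B 3, C 0, D 7. C eliminated.
Round 2: A 9, B 3, D 7. B eliminated.
Round 3: A 9, D 10. D has a majority (≥10).

D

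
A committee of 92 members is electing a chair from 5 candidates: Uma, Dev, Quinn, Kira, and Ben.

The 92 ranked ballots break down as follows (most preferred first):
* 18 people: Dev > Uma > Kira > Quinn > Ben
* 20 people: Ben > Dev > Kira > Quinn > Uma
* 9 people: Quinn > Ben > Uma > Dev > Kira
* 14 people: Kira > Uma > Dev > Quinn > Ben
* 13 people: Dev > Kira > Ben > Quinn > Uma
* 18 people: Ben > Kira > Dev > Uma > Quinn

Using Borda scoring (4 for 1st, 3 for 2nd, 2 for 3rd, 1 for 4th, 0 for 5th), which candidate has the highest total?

Dev

Uma: 18×3 + 20×0 + 9×2 + 14×3 + 13×0 + 18×1 = 132
Dev: 18×4 + 20×3 + 9×1 + 14×2 + 13×4 + 18×2 = 257
Quinn: 18×1 + 20×1 + 9×4 + 14×1 + 13×1 + 18×0 = 101
Kira: 18×2 + 20×2 + 9×0 + 14×4 + 13×3 + 18×3 = 225
Ben: 18×0 + 20×4 + 9×3 + 14×0 + 13×2 + 18×4 = 205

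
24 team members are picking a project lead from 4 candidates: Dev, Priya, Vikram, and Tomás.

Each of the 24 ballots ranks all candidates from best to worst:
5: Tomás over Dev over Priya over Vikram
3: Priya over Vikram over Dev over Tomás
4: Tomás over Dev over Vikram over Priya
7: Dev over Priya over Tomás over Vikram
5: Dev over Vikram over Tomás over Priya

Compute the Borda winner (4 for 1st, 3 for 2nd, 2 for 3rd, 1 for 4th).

Dev

Dev: 5×3 + 3×2 + 4×3 + 7×4 + 5×4 = 81
Priya: 5×2 + 3×4 + 4×1 + 7×3 + 5×1 = 52
Vikram: 5×1 + 3×3 + 4×2 + 7×1 + 5×3 = 44
Tomás: 5×4 + 3×1 + 4×4 + 7×2 + 5×2 = 63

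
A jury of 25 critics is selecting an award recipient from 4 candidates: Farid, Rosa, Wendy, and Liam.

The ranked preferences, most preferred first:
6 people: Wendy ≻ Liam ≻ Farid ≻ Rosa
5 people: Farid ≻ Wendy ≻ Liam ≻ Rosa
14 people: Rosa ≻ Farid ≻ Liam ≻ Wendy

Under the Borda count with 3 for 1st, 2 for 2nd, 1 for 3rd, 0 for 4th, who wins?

Farid: 6×1 + 5×3 + 14×2 = 49
Rosa: 6×0 + 5×0 + 14×3 = 42
Wendy: 6×3 + 5×2 + 14×0 = 28
Liam: 6×2 + 5×1 + 14×1 = 31

Farid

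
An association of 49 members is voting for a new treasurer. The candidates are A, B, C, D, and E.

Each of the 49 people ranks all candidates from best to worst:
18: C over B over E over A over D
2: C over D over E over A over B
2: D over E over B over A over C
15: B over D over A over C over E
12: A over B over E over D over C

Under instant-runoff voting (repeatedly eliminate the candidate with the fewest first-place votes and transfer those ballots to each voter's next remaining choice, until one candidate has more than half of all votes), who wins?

Round 1: A 12, B 15, C 20, D 2, E 0. E eliminated.
Round 2: A 12, B 15, C 20, D 2. D eliminated.
Round 3: A 12, B 17, C 20. A eliminated.
Round 4: B 29, C 20. B has a majority (≥25).

B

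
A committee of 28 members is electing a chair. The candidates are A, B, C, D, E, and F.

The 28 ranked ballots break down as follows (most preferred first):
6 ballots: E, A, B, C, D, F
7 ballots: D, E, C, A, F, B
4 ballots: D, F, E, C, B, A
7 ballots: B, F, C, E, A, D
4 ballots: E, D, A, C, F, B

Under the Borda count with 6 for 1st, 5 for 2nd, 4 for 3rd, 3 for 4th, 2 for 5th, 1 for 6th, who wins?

E

A: 6×5 + 7×3 + 4×1 + 7×2 + 4×4 = 85
B: 6×4 + 7×1 + 4×2 + 7×6 + 4×1 = 85
C: 6×3 + 7×4 + 4×3 + 7×4 + 4×3 = 98
D: 6×2 + 7×6 + 4×6 + 7×1 + 4×5 = 105
E: 6×6 + 7×5 + 4×4 + 7×3 + 4×6 = 132
F: 6×1 + 7×2 + 4×5 + 7×5 + 4×2 = 83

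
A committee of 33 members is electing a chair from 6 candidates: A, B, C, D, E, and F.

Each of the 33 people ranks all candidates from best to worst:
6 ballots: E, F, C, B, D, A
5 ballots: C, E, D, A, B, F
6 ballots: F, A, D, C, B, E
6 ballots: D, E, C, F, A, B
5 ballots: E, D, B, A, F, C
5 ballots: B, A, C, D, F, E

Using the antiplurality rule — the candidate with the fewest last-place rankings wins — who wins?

Last-place votes: A 6, B 6, C 5, D 0, E 11, F 5.

D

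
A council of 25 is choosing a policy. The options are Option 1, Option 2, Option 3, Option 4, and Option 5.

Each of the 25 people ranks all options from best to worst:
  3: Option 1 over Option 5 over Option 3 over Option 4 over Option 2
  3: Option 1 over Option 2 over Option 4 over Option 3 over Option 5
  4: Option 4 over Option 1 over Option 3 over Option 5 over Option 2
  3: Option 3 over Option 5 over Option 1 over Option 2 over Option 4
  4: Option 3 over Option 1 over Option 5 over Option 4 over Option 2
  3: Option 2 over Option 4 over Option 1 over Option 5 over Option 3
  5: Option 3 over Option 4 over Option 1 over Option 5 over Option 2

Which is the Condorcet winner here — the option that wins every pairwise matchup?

Option 1

Option 1 vs Option 2: 22–3
Option 1 vs Option 3: 13–12
Option 1 vs Option 4: 13–12
Option 1 vs Option 5: 22–3
Option 1 beats every other option.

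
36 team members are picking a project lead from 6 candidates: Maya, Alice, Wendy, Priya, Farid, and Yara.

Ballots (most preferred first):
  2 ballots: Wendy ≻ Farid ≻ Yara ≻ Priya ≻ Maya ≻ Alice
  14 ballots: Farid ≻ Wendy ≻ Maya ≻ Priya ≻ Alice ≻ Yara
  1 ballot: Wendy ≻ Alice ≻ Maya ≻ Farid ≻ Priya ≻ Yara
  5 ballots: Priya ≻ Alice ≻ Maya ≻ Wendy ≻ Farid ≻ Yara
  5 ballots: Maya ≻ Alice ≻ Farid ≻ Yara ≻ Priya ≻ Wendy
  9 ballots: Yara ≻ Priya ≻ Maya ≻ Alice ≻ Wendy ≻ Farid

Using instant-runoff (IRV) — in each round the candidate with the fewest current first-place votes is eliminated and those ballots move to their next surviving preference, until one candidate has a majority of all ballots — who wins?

Round 1: Maya 5, Alice 0, Wendy 3, Priya 5, Farid 14, Yara 9. Alice eliminated.
Round 2: Maya 5, Wendy 3, Priya 5, Farid 14, Yara 9. Wendy eliminated.
Round 3: Maya 6, Priya 5, Farid 16, Yara 9. Priya eliminated.
Round 4: Maya 11, Farid 16, Yara 9. Yara eliminated.
Round 5: Maya 20, Farid 16. Maya has a majority (≥19).

Maya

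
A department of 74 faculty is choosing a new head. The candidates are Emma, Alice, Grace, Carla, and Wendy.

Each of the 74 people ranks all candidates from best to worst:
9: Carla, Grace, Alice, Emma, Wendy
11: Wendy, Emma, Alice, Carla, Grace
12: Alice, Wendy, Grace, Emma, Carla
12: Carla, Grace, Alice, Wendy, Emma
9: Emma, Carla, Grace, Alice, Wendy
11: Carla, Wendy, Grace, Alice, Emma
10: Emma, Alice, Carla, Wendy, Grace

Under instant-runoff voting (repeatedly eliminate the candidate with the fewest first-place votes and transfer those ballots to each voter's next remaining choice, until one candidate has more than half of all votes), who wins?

Emma

Round 1: Emma 19, Alice 12, Grace 0, Carla 32, Wendy 11. Grace eliminated.
Round 2: Emma 19, Alice 12, Carla 32, Wendy 11. Wendy eliminated.
Round 3: Emma 30, Alice 12, Carla 32. Alice eliminated.
Round 4: Emma 42, Carla 32. Emma has a majority (≥38).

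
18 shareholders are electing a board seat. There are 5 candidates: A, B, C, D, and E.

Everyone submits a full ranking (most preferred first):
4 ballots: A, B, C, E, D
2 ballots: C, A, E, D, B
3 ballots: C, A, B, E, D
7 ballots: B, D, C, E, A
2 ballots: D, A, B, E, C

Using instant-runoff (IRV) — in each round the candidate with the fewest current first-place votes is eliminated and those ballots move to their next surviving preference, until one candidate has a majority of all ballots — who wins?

A

Round 1: A 4, B 7, C 5, D 2, E 0. E eliminated.
Round 2: A 4, B 7, C 5, D 2. D eliminated.
Round 3: A 6, B 7, C 5. C eliminated.
Round 4: A 11, B 7. A has a majority (≥10).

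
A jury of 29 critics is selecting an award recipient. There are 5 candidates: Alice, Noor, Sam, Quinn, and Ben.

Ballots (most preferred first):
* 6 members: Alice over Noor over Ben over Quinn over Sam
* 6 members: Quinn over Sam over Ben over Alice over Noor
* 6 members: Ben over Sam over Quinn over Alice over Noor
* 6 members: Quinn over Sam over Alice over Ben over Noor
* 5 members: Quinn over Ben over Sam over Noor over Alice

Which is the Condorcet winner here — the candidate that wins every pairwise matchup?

Quinn vs Alice: 23–6
Quinn vs Noor: 23–6
Quinn vs Sam: 23–6
Quinn vs Ben: 17–12
Quinn beats every other candidate.

Quinn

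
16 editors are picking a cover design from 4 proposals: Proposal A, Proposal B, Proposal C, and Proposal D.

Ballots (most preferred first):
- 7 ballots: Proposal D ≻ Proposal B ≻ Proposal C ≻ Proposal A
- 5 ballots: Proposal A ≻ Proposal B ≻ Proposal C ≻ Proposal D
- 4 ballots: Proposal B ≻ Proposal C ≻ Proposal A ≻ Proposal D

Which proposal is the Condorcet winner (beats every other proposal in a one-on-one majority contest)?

Proposal B

Proposal B vs Proposal A: 11–5
Proposal B vs Proposal C: 16–0
Proposal B vs Proposal D: 9–7
Proposal B beats every other proposal.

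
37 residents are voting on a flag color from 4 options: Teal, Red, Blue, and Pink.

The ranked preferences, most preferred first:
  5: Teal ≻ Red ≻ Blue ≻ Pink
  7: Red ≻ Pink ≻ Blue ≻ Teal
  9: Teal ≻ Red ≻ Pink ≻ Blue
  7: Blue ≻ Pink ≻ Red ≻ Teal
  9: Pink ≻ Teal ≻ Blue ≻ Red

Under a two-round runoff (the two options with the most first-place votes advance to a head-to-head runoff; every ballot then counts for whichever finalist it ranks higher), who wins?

Round 1 first-place votes: Teal 14, Red 7, Blue 7, Pink 9. Teal and Pink advance.
Runoff: Teal is ranked above Pink on 14 ballots, Pink above Teal on 23.

Pink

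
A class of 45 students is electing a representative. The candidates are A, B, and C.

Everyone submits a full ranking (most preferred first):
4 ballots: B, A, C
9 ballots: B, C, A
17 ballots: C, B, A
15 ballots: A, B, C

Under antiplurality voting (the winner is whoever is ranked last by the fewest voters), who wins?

B

Last-place votes: A 26, B 0, C 19.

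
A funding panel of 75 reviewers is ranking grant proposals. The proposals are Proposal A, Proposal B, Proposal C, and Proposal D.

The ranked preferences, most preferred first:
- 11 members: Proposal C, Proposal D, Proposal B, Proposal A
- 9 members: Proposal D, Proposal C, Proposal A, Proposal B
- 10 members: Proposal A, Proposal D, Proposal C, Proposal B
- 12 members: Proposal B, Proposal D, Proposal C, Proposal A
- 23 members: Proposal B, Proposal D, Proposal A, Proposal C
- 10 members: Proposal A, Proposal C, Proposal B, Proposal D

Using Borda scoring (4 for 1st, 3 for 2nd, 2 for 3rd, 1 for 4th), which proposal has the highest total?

Proposal A: 11×1 + 9×2 + 10×4 + 12×1 + 23×2 + 10×4 = 167
Proposal B: 11×2 + 9×1 + 10×1 + 12×4 + 23×4 + 10×2 = 201
Proposal C: 11×4 + 9×3 + 10×2 + 12×2 + 23×1 + 10×3 = 168
Proposal D: 11×3 + 9×4 + 10×3 + 12×3 + 23×3 + 10×1 = 214

Proposal D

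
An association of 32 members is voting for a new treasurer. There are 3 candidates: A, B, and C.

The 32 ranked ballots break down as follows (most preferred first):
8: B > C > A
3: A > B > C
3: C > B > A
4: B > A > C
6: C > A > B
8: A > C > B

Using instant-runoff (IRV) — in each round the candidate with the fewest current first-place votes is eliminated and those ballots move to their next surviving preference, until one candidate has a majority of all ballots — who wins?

A

Round 1: A 11, B 12, C 9. C eliminated.
Round 2: A 17, B 15. A has a majority (≥17).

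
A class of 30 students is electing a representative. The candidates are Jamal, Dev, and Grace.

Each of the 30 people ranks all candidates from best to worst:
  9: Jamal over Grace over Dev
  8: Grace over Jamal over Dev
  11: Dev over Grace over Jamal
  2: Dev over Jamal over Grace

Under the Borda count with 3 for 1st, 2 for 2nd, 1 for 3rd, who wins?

Grace

Jamal: 9×3 + 8×2 + 11×1 + 2×2 = 58
Dev: 9×1 + 8×1 + 11×3 + 2×3 = 56
Grace: 9×2 + 8×3 + 11×2 + 2×1 = 66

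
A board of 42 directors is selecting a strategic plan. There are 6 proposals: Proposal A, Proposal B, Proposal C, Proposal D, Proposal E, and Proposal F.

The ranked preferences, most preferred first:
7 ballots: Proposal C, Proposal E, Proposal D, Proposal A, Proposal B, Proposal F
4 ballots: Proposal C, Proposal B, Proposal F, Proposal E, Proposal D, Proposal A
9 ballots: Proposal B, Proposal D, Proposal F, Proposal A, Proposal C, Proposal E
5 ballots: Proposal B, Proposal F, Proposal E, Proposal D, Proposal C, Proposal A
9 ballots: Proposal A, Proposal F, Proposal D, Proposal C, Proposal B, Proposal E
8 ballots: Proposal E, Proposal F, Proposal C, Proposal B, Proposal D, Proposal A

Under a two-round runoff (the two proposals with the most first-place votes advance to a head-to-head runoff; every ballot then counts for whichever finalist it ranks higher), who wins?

Proposal C

Round 1 first-place votes: Proposal A 9, Proposal B 14, Proposal C 11, Proposal D 0, Proposal E 8, Proposal F 0. Proposal B and Proposal C advance.
Runoff: Proposal B is ranked above Proposal C on 14 ballots, Proposal C above Proposal B on 28.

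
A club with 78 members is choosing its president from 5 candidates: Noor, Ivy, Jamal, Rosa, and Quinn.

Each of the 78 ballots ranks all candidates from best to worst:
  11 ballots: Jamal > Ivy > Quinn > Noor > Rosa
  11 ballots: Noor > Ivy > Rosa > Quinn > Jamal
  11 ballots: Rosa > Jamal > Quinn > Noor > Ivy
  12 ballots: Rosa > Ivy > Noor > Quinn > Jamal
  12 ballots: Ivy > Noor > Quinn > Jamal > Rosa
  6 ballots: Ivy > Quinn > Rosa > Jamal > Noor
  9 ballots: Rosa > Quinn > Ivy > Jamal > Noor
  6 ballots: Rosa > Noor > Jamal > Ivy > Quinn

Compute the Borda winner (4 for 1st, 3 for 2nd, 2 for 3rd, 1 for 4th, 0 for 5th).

Noor: 11×1 + 11×4 + 11×1 + 12×2 + 12×3 + 6×0 + 9×0 + 6×3 = 144
Ivy: 11×3 + 11×3 + 11×0 + 12×3 + 12×4 + 6×4 + 9×2 + 6×1 = 198
Jamal: 11×4 + 11×0 + 11×3 + 12×0 + 12×1 + 6×1 + 9×1 + 6×2 = 116
Rosa: 11×0 + 11×2 + 11×4 + 12×4 + 12×0 + 6×2 + 9×4 + 6×4 = 186
Quinn: 11×2 + 11×1 + 11×2 + 12×1 + 12×2 + 6×3 + 9×3 + 6×0 = 136

Ivy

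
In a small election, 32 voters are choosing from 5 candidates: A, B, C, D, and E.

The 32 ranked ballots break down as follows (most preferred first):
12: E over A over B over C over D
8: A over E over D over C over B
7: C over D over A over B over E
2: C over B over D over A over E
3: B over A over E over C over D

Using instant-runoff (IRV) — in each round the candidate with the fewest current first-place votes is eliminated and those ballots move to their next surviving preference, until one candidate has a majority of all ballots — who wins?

Round 1: A 8, B 3, C 9, D 0, E 12. D eliminated.
Round 2: A 8, B 3, C 9, E 12. B eliminated.
Round 3: A 11, C 9, E 12. C eliminated.
Round 4: A 20, E 12. A has a majority (≥17).

A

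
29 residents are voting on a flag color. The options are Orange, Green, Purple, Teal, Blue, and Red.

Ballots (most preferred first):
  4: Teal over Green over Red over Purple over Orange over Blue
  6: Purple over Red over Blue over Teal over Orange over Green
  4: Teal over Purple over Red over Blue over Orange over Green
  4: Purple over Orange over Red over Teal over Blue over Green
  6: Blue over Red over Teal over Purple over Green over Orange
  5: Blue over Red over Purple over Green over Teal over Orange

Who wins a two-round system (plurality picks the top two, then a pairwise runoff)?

Round 1 first-place votes: Orange 0, Green 0, Purple 10, Teal 8, Blue 11, Red 0. Blue and Purple advance.
Runoff: Blue is ranked above Purple on 11 ballots, Purple above Blue on 18.

Purple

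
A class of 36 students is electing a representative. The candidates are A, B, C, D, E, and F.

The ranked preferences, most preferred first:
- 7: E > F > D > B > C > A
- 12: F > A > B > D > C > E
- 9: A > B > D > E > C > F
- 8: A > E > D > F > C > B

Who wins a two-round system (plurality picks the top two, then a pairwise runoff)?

F

Round 1 first-place votes: A 17, B 0, C 0, D 0, E 7, F 12. A and F advance.
Runoff: A is ranked above F on 17 ballots, F above A on 19.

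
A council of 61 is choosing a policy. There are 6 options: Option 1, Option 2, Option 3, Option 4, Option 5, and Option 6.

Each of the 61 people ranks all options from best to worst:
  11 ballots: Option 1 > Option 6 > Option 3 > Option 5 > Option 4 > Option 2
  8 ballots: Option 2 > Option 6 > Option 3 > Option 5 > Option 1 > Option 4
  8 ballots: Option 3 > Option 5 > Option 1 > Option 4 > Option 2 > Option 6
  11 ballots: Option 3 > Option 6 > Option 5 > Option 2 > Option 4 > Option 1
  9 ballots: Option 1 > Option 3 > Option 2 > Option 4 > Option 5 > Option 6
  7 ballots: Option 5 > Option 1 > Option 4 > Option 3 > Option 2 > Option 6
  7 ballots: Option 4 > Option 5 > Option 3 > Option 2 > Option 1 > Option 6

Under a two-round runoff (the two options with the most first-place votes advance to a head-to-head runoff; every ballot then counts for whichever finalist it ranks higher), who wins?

Round 1 first-place votes: Option 1 20, Option 2 8, Option 3 19, Option 4 7, Option 5 7, Option 6 0. Option 1 and Option 3 advance.
Runoff: Option 1 is ranked above Option 3 on 27 ballots, Option 3 above Option 1 on 34.

Option 3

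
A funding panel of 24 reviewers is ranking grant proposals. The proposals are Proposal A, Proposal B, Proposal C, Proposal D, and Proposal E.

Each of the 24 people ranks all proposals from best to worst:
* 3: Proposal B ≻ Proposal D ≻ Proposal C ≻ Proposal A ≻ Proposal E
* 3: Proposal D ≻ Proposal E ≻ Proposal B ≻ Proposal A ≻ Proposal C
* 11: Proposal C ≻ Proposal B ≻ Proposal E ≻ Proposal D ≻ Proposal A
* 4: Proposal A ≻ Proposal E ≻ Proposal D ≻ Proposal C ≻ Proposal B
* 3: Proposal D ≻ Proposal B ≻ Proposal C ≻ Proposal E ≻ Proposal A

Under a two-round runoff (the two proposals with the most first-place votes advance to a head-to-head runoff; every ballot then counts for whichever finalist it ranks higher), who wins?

Round 1 first-place votes: Proposal A 4, Proposal B 3, Proposal C 11, Proposal D 6, Proposal E 0. Proposal C and Proposal D advance.
Runoff: Proposal C is ranked above Proposal D on 11 ballots, Proposal D above Proposal C on 13.

Proposal D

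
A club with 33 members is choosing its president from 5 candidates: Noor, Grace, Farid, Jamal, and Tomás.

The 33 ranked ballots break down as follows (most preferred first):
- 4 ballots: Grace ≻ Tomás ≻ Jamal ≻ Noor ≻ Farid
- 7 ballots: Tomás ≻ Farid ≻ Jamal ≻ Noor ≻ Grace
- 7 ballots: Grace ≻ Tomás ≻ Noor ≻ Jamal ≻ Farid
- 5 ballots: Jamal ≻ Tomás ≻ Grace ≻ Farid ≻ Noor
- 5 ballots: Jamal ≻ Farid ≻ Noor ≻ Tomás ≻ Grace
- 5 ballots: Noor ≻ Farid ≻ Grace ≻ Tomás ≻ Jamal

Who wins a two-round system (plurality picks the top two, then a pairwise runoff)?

Jamal

Round 1 first-place votes: Noor 5, Grace 11, Farid 0, Jamal 10, Tomás 7. Grace and Jamal advance.
Runoff: Grace is ranked above Jamal on 16 ballots, Jamal above Grace on 17.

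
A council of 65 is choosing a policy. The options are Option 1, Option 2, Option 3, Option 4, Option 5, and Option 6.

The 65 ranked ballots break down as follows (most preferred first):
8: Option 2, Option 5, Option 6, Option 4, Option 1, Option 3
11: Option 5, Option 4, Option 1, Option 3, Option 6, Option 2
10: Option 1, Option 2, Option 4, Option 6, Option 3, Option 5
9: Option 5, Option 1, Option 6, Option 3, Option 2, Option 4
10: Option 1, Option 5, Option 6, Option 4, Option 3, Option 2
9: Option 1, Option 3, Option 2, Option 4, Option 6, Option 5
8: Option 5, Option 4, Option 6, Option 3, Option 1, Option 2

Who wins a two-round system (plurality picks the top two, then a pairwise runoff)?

Option 5

Round 1 first-place votes: Option 1 29, Option 2 8, Option 3 0, Option 4 0, Option 5 28, Option 6 0. Option 1 and Option 5 advance.
Runoff: Option 1 is ranked above Option 5 on 29 ballots, Option 5 above Option 1 on 36.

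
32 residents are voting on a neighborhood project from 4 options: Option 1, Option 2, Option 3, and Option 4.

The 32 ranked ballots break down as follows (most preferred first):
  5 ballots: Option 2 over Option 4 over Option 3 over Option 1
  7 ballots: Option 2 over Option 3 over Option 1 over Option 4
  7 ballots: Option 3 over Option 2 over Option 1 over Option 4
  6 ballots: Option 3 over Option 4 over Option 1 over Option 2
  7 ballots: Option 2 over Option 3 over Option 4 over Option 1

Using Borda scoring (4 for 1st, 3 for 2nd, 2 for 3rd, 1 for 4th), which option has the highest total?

Option 1: 5×1 + 7×2 + 7×2 + 6×2 + 7×1 = 52
Option 2: 5×4 + 7×4 + 7×3 + 6×1 + 7×4 = 103
Option 3: 5×2 + 7×3 + 7×4 + 6×4 + 7×3 = 104
Option 4: 5×3 + 7×1 + 7×1 + 6×3 + 7×2 = 61

Option 3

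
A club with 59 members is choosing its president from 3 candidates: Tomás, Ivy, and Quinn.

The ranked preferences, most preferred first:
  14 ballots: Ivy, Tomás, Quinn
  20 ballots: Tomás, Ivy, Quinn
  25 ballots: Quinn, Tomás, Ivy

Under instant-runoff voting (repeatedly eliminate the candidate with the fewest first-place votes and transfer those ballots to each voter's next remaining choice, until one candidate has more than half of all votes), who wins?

Round 1: Tomás 20, Ivy 14, Quinn 25. Ivy eliminated.
Round 2: Tomás 34, Quinn 25. Tomás has a majority (≥30).

Tomás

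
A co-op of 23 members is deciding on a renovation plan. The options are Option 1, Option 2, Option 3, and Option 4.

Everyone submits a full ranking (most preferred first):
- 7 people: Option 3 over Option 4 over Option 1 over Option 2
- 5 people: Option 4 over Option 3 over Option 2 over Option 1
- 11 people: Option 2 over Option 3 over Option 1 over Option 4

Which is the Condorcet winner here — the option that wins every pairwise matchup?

Option 3 vs Option 1: 23–0
Option 3 vs Option 2: 12–11
Option 3 vs Option 4: 18–5
Option 3 beats every other option.

Option 3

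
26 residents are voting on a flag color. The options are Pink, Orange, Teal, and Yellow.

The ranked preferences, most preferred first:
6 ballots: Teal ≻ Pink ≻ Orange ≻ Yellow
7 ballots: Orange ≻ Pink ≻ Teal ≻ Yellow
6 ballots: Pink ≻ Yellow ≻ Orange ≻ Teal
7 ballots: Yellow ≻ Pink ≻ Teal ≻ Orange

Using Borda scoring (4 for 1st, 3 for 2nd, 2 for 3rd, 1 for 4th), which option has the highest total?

Pink: 6×3 + 7×3 + 6×4 + 7×3 = 84
Orange: 6×2 + 7×4 + 6×2 + 7×1 = 59
Teal: 6×4 + 7×2 + 6×1 + 7×2 = 58
Yellow: 6×1 + 7×1 + 6×3 + 7×4 = 59

Pink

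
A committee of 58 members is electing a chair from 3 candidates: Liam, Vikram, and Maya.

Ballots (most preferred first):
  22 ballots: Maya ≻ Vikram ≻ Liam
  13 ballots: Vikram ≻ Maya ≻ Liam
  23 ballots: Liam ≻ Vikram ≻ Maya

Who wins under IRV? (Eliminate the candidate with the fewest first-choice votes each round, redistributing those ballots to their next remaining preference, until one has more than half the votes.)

Maya

Round 1: Liam 23, Vikram 13, Maya 22. Vikram eliminated.
Round 2: Liam 23, Maya 35. Maya has a majority (≥30).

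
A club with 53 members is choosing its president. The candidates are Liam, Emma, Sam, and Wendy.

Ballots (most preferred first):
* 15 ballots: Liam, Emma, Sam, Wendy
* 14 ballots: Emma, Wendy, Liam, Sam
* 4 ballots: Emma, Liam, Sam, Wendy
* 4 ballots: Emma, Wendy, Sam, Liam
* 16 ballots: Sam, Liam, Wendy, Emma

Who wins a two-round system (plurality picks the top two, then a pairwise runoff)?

Round 1 first-place votes: Liam 15, Emma 22, Sam 16, Wendy 0. Emma and Sam advance.
Runoff: Emma is ranked above Sam on 37 ballots, Sam above Emma on 16.

Emma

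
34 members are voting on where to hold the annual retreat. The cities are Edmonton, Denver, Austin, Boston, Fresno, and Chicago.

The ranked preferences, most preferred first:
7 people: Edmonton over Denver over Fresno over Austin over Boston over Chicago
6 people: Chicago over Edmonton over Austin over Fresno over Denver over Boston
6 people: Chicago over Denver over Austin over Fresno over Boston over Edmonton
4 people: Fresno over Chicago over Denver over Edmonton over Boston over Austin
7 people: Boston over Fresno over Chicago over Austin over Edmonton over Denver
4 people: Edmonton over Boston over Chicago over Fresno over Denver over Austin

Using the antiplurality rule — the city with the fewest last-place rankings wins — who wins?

Last-place votes: Edmonton 6, Denver 7, Austin 8, Boston 6, Fresno 0, Chicago 7.

Fresno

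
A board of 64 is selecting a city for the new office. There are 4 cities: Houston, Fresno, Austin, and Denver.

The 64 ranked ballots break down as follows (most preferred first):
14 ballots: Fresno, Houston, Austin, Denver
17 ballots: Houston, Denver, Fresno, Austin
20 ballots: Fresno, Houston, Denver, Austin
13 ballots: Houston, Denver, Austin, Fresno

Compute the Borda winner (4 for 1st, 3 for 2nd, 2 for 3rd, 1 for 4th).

Houston

Houston: 14×3 + 17×4 + 20×3 + 13×4 = 222
Fresno: 14×4 + 17×2 + 20×4 + 13×1 = 183
Austin: 14×2 + 17×1 + 20×1 + 13×2 = 91
Denver: 14×1 + 17×3 + 20×2 + 13×3 = 144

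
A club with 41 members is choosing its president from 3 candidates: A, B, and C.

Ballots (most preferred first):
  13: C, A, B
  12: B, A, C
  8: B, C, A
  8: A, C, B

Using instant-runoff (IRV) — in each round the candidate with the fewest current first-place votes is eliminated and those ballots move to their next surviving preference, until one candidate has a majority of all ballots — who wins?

Round 1: A 8, B 20, C 13. A eliminated.
Round 2: B 20, C 21. C has a majority (≥21).

C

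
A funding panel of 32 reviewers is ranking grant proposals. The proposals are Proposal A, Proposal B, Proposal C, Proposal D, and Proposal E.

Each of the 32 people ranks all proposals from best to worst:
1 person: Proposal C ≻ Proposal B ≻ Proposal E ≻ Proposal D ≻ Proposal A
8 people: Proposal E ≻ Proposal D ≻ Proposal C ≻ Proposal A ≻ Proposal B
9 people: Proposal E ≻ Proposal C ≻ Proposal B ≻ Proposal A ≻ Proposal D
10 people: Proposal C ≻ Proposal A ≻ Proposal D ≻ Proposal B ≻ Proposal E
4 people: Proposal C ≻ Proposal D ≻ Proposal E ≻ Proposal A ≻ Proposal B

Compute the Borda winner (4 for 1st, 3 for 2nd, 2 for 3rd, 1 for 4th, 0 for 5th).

Proposal A: 1×0 + 8×1 + 9×1 + 10×3 + 4×1 = 51
Proposal B: 1×3 + 8×0 + 9×2 + 10×1 + 4×0 = 31
Proposal C: 1×4 + 8×2 + 9×3 + 10×4 + 4×4 = 103
Proposal D: 1×1 + 8×3 + 9×0 + 10×2 + 4×3 = 57
Proposal E: 1×2 + 8×4 + 9×4 + 10×0 + 4×2 = 78

Proposal C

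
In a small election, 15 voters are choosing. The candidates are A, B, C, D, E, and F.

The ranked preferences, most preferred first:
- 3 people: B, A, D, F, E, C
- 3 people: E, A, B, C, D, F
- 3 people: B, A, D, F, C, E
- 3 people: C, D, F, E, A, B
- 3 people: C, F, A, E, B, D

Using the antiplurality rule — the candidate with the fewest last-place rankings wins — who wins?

A

Last-place votes: A 0, B 3, C 3, D 3, E 3, F 3.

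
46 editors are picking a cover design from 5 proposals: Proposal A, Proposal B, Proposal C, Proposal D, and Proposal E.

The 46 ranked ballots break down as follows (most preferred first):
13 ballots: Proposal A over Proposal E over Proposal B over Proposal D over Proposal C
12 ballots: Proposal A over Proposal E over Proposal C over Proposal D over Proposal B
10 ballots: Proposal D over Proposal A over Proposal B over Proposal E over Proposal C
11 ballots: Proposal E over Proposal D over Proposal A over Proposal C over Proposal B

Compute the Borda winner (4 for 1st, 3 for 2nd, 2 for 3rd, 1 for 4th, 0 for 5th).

Proposal A

Proposal A: 13×4 + 12×4 + 10×3 + 11×2 = 152
Proposal B: 13×2 + 12×0 + 10×2 + 11×0 = 46
Proposal C: 13×0 + 12×2 + 10×0 + 11×1 = 35
Proposal D: 13×1 + 12×1 + 10×4 + 11×3 = 98
Proposal E: 13×3 + 12×3 + 10×1 + 11×4 = 129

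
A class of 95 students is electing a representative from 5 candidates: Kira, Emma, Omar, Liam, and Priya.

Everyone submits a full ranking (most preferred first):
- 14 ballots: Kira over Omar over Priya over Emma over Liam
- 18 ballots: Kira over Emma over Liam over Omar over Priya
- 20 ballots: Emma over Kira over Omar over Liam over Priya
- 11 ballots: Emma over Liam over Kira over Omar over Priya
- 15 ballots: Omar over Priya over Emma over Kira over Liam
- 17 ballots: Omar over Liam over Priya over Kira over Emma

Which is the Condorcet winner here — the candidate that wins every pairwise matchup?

Kira

Kira vs Emma: 49–46
Kira vs Omar: 63–32
Kira vs Liam: 67–28
Kira vs Priya: 63–32
Kira beats every other candidate.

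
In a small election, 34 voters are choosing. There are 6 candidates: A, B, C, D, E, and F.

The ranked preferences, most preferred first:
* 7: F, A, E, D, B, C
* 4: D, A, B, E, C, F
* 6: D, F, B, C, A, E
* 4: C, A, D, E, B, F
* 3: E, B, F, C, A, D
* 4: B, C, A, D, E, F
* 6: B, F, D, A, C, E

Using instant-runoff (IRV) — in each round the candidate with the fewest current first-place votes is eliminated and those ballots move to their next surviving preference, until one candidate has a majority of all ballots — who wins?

D

Round 1: A 0, B 10, C 4, D 10, E 3, F 7. A eliminated.
Round 2: B 10, C 4, D 10, E 3, F 7. E eliminated.
Round 3: B 13, C 4, D 10, F 7. C eliminated.
Round 4: B 13, D 14, F 7. F eliminated.
Round 5: B 13, D 21. D has a majority (≥18).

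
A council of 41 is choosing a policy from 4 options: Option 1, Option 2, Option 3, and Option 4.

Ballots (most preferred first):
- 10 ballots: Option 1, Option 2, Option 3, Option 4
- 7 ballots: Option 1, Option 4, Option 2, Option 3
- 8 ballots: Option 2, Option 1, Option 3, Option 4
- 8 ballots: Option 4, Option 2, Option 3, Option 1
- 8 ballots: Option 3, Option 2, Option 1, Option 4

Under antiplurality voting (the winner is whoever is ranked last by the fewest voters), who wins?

Option 2

Last-place votes: Option 1 8, Option 2 0, Option 3 7, Option 4 26.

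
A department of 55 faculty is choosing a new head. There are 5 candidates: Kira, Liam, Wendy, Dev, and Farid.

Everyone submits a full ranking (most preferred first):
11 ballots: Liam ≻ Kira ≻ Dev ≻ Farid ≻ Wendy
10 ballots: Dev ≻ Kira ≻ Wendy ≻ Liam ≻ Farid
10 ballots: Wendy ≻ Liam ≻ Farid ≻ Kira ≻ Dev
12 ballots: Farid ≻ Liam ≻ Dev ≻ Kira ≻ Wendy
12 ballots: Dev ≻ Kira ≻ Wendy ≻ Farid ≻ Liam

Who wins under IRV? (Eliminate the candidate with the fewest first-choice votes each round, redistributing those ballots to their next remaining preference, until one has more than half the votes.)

Liam

Round 1: Kira 0, Liam 11, Wendy 10, Dev 22, Farid 12. Kira eliminated.
Round 2: Liam 11, Wendy 10, Dev 22, Farid 12. Wendy eliminated.
Round 3: Liam 21, Dev 22, Farid 12. Farid eliminated.
Round 4: Liam 33, Dev 22. Liam has a majority (≥28).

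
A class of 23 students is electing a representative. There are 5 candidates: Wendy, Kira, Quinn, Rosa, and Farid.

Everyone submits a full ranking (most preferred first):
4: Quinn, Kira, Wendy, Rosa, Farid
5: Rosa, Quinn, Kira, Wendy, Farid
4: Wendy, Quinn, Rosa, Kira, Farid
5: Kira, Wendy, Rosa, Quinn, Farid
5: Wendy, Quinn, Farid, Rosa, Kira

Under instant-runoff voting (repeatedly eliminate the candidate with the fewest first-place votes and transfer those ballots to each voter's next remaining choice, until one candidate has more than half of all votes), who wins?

Round 1: Wendy 9, Kira 5, Quinn 4, Rosa 5, Farid 0. Farid eliminated.
Round 2: Wendy 9, Kira 5, Quinn 4, Rosa 5. Quinn eliminated.
Round 3: Wendy 9, Kira 9, Rosa 5. Rosa eliminated.
Round 4: Wendy 9, Kira 14. Kira has a majority (≥12).

Kira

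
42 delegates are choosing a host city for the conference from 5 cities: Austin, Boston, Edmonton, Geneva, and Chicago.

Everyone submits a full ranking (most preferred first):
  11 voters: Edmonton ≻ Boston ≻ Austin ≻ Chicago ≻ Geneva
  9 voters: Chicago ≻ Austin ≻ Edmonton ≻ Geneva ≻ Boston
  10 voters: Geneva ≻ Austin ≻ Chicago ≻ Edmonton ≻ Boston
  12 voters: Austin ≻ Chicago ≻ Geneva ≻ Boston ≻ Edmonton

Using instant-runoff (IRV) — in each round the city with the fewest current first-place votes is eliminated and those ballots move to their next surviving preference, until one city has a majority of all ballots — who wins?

Round 1: Austin 12, Boston 0, Edmonton 11, Geneva 10, Chicago 9. Boston eliminated.
Round 2: Austin 12, Edmonton 11, Geneva 10, Chicago 9. Chicago eliminated.
Round 3: Austin 21, Edmonton 11, Geneva 10. Geneva eliminated.
Round 4: Austin 31, Edmonton 11. Austin has a majority (≥22).

Austin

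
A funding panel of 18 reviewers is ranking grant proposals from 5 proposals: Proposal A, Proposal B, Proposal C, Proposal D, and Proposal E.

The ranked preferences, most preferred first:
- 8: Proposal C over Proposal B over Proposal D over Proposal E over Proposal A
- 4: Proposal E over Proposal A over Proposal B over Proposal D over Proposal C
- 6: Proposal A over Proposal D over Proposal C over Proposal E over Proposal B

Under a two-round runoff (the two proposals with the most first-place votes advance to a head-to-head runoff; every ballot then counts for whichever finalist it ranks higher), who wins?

Proposal A

Round 1 first-place votes: Proposal A 6, Proposal B 0, Proposal C 8, Proposal D 0, Proposal E 4. Proposal C and Proposal A advance.
Runoff: Proposal C is ranked above Proposal A on 8 ballots, Proposal A above Proposal C on 10.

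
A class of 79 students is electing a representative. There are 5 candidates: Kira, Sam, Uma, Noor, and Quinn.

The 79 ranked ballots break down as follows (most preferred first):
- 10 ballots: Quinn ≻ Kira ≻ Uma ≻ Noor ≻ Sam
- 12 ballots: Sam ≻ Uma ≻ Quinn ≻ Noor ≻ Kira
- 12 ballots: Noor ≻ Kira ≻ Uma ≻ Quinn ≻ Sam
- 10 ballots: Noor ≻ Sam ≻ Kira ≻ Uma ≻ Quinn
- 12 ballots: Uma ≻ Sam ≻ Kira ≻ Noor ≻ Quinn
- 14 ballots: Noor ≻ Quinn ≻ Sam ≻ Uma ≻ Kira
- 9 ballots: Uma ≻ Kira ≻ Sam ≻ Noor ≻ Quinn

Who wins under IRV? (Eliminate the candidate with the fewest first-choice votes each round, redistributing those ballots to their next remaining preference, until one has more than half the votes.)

Uma

Round 1: Kira 0, Sam 12, Uma 21, Noor 36, Quinn 10. Kira eliminated.
Round 2: Sam 12, Uma 21, Noor 36, Quinn 10. Quinn eliminated.
Round 3: Sam 12, Uma 31, Noor 36. Sam eliminated.
Round 4: Uma 43, Noor 36. Uma has a majority (≥40).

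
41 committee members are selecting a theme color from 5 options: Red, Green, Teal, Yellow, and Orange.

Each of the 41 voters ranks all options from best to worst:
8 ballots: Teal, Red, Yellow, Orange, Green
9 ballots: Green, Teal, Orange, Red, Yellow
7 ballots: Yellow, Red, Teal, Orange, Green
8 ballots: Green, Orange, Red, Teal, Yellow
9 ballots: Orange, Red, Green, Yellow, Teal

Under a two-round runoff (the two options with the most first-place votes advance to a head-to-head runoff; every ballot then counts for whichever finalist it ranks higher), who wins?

Orange

Round 1 first-place votes: Red 0, Green 17, Teal 8, Yellow 7, Orange 9. Green and Orange advance.
Runoff: Green is ranked above Orange on 17 ballots, Orange above Green on 24.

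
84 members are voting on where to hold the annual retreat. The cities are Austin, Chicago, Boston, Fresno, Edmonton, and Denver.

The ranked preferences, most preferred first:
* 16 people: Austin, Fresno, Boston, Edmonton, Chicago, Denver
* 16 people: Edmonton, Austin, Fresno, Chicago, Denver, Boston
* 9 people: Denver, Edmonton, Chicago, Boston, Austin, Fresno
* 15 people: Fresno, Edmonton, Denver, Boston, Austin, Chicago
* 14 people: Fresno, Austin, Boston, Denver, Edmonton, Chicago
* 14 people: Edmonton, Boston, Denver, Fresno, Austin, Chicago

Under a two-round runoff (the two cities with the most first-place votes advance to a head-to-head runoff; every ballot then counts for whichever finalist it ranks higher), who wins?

Round 1 first-place votes: Austin 16, Chicago 0, Boston 0, Fresno 29, Edmonton 30, Denver 9. Edmonton and Fresno advance.
Runoff: Edmonton is ranked above Fresno on 39 ballots, Fresno above Edmonton on 45.

Fresno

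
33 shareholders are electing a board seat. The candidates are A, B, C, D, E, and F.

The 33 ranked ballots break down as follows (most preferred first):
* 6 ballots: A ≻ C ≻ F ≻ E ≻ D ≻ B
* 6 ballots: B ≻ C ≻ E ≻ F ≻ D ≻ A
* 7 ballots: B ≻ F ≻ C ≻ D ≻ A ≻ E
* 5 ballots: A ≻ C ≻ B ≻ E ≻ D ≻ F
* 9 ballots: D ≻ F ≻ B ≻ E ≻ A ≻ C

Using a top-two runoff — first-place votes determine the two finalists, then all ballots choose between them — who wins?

Round 1 first-place votes: A 11, B 13, C 0, D 9, E 0, F 0. B and A advance.
Runoff: B is ranked above A on 22 ballots, A above B on 11.

B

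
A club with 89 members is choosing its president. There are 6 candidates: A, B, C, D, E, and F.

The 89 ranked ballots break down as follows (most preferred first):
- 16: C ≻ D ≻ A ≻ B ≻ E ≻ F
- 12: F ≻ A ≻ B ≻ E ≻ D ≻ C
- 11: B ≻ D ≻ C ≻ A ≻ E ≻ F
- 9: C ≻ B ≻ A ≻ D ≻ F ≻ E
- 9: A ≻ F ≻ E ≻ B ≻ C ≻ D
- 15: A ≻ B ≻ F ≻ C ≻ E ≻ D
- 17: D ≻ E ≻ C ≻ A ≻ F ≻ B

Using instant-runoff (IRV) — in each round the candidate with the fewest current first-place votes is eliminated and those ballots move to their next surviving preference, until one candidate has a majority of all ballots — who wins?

Round 1: A 24, B 11, C 25, D 17, E 0, F 12. E eliminated.
Round 2: A 24, B 11, C 25, D 17, F 12. B eliminated.
Round 3: A 24, C 25, D 28, F 12. F eliminated.
Round 4: A 36, C 25, D 28. C eliminated.
Round 5: A 45, D 44. A has a majority (≥45).

A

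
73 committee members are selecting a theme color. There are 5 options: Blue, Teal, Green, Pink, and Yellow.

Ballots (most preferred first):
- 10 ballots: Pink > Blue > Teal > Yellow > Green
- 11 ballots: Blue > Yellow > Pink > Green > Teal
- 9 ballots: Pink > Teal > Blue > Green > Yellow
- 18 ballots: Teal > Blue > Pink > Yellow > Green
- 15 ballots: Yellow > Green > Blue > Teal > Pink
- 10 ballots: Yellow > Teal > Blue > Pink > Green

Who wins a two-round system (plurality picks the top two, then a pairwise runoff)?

Pink

Round 1 first-place votes: Blue 11, Teal 18, Green 0, Pink 19, Yellow 25. Yellow and Pink advance.
Runoff: Yellow is ranked above Pink on 36 ballots, Pink above Yellow on 37.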